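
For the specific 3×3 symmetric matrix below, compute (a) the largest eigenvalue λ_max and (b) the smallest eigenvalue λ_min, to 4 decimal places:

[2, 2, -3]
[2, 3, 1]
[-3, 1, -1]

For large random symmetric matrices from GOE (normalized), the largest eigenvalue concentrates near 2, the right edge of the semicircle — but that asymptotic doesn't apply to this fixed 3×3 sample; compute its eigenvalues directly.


Since M is real symmetric, all three eigenvalues are real; they are the roots of det(λI − M) = λ³ − (tr M) λ² + s λ − det M, where s is the sum of the principal 2×2 minors.
tr M = 2 + 3 + (-1) = 4.
s = (2·3 − 2²) + (2·(-1) − (-3)²) + (3·(-1) − 1²) = 2 + (-11) + (-4) = -13.
det M (expand along row 1) = 2·(-4) − 2·1 + (-3)·11 = -43.
Characteristic polynomial: λ³ − 4λ² − 13λ + 43 = 0.
Substitute λ = y + (tr M)/3 = y + 1.333333 to remove the quadratic term: y³ + p·y + q = 0 with p = s − (tr M)²/3 = -18.333333 and q = −2(tr M)³/27 + (tr M)·s/3 − det M = 20.925926.
Three real roots ⇒ use the trigonometric (Viète) form: r = 2√(−p/3) = 4.944132, φ = arccos(3q/(p·r)) = arccos(-0.692587) = 2.335866 rad.
y_k = r·cos(φ/3 − 2πk/3) for k = 0, 1, 2 gives y = 3.519639, 1.247246, -4.766884.
λ_k = y_k + 1.333333 gives λ = 4.8530, 2.5806, -3.4336 (check: the sum is 4.0000 = tr M).

Hence λ_max = 4.8530 and λ_min = -3.4336.


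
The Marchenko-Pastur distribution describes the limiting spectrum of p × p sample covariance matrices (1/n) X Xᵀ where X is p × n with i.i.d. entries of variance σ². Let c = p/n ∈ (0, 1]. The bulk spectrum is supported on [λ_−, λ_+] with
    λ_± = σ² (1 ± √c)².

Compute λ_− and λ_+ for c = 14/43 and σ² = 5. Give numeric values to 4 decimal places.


c = 14/43 = 0.325581; √c = 0.570597.
λ_− = σ² (1 − √c)² = 5 · (1 − 0.570597)² = 5 · (0.429403)² = 0.921933.
λ_+ = σ² (1 + √c)² = 5 · (1 + 0.570597)² = 5 · (1.570597)² = 12.333881.

Rounded to 4 decimal places: λ_− ≈ 0.9219, λ_+ ≈ 12.3339.


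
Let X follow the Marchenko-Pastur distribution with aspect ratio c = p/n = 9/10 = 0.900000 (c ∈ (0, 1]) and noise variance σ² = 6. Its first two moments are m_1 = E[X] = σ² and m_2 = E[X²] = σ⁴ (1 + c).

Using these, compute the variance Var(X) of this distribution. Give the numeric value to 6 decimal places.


m_1 = E[X] = σ² = 6, so m_1² = 36.
m_2 = E[X²] = σ⁴ (1 + c) = 36 · (1 + 0.900000) = 36 · 1.900000 = 68.400000.
(Note m_2 − m_1² simplifies to c · σ⁴ = 0.900000 · 36.)

Var(X) = m_2 − m_1² = 68.400000 − 36 = 32.400000.


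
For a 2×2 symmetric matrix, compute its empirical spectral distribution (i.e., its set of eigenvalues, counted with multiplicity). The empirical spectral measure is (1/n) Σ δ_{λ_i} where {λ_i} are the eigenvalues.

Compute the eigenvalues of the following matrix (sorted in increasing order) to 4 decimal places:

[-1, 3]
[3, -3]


Since M is real symmetric, both eigenvalues are real; they are the roots of det(λI − M) = λ² − (tr M) λ + det M.
tr M = -1 + (-3) = -4.
det M = (-1)·(-3) − 3² = 3 − 9 = -6.
Characteristic polynomial: λ² + 4λ − 6 = 0.
Discriminant Δ = (tr M)² − 4·det M = 16 − (-24) = 40; √Δ = 6.324555.
λ = (tr M ± √Δ)/2 = (-4 ± 6.324555)/2, giving (tr M − √Δ)/2 = -5.1623 and (tr M + √Δ)/2 = 1.1623.

Eigenvalues sorted in increasing order: [-5.1623, 1.1623].


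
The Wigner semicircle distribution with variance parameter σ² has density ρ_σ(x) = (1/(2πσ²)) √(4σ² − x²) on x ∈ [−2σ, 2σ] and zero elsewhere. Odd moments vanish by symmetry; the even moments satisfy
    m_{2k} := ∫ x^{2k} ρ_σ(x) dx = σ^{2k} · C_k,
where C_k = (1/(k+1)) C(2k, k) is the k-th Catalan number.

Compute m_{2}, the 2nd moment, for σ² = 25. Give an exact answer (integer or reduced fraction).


By the scaled semicircle moment identity, m_{2k} = σ^{2k} · C_k with k = 1.
C_1 = (1/(k+1)) · C(2k, k) = (1/2) · C(2, 1) = (1/2) · 2 = 1.
σ^{2k} = (σ²)^k = (25)^1 = 25.

Therefore m_{2} = σ^{2} · C_1 = 25 · 1 = 25.


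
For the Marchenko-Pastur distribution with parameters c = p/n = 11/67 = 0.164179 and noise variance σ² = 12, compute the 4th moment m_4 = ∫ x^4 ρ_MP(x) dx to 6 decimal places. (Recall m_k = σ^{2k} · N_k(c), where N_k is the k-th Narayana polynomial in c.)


E[X⁴] = σ⁸ (1 + 6c + 6c² + c³) (fourth MP moment). With σ² = 12 (so σ⁸ = 20736) and c = 11/67 = 0.164179: E[X⁴] = 20736 · (1 + 6·0.164179 + 6·(0.164179)² + (0.164179)³) = 20736 · 2.151229.

So E[X^4] = 44607.878496.


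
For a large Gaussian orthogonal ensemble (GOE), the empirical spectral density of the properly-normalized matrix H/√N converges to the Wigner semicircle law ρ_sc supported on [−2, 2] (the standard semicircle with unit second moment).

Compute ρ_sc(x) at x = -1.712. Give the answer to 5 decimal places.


ρ_sc(x) = (1/(2π)) √(4 − x²). With x = -1.712:
  4 − x² = 4 − (-1.712)² = 4 − 2.930944 = 1.069056.
  √(4 − x²) = 1.033952.
  1/(2π) = 0.159155.
  ρ_sc(-1.712) = 0.159155 · 1.033952 = 0.164559.

Rounded to 5 decimal places: ρ_sc(-1.712) ≈ 0.16456.


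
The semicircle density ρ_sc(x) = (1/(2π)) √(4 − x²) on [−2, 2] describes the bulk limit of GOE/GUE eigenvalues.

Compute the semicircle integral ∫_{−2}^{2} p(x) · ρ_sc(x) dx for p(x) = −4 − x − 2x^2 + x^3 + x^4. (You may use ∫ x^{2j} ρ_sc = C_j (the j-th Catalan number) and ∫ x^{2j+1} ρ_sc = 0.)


Write p(x) = Σ a_i x^i, split into monomials and integrate each against ρ_sc separately.
Using ∫ x^{2j} ρ_sc = C_j = (1/(j+1)) C(2j, j) (Catalan numbers) and ∫ x^{2j+1} ρ_sc = 0 (odd monomials vanish by symmetry):
  i = 0 (even): a_0 · C_{0} = -4 · 1 = -4
  i = 1 (odd): ∫ x^1 ρ_sc = 0 (vanishes)
  i = 2 (even): a_2 · C_{1} = -2 · 1 = -2
  i = 3 (odd): ∫ x^3 ρ_sc = 0 (vanishes)
  i = 4 (even): a_4 · C_{2} = 1 · 2 = 2

Summing the contributions: ∫_{−2}^{2} p(x) ρ_sc(x) dx = (-4) + (-2) + 2 = -4.


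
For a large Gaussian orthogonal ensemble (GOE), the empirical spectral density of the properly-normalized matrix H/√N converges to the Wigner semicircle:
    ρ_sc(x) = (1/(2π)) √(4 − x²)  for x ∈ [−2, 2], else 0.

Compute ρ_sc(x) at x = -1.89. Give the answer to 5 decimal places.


ρ_sc(x) = (1/(2π)) √(4 − x²). With x = -1.89:
  4 − x² = 4 − (-1.89)² = 4 − 3.572100 = 0.427900.
  √(4 − x²) = 0.654141.
  1/(2π) = 0.159155.
  ρ_sc(-1.89) = 0.159155 · 0.654141 = 0.104110.

Rounded to 5 decimal places: ρ_sc(-1.89) ≈ 0.10411.


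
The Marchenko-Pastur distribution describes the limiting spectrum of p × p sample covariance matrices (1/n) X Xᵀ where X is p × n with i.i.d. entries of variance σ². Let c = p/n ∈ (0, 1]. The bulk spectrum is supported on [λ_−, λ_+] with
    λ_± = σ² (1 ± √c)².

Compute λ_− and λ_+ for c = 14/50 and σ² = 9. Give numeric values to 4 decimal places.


c = 14/50 = 0.280000; √c = 0.529150.
λ_− = σ² (1 − √c)² = 9 · (1 − 0.529150)² = 9 · (0.470850)² = 1.995295.
λ_+ = σ² (1 + √c)² = 9 · (1 + 0.529150)² = 9 · (1.529150)² = 21.044705.

Rounded to 4 decimal places: λ_− ≈ 1.9953, λ_+ ≈ 21.0447.


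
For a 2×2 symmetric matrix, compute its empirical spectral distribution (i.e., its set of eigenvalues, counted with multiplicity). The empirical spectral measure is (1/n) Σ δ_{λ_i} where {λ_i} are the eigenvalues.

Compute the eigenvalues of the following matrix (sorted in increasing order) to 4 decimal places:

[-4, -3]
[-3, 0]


Since M is real symmetric, both eigenvalues are real; they are the roots of det(λI − M) = λ² − (tr M) λ + det M.
tr M = -4 + 0 = -4.
det M = (-4)·0 − (-3)² = 0 − 9 = -9.
Characteristic polynomial: λ² + 4λ − 9 = 0.
Discriminant Δ = (tr M)² − 4·det M = 16 − (-36) = 52; √Δ = 7.211103.
λ = (tr M ± √Δ)/2 = (-4 ± 7.211103)/2, giving (tr M − √Δ)/2 = -5.6056 and (tr M + √Δ)/2 = 1.6056.

Eigenvalues sorted in increasing order: [-5.6056, 1.6056].


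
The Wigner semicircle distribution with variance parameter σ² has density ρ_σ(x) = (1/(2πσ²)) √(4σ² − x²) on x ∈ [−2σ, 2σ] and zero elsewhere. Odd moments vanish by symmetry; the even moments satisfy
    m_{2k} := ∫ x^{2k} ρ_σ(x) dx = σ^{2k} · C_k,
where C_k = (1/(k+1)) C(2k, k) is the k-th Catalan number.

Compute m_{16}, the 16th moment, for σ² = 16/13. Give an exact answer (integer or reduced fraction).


By the scaled semicircle moment identity, m_{2k} = σ^{2k} · C_k with k = 8.
C_8 = (1/(k+1)) · C(2k, k) = (1/9) · C(16, 8) = (1/9) · 12870 = 1430.
σ^{2k} = (σ²)^k = (16/13)^8 = 4294967296/815730721.

Therefore m_{16} = σ^{16} · C_8 = (4294967296/815730721) · 1430 = 472446402560/62748517.


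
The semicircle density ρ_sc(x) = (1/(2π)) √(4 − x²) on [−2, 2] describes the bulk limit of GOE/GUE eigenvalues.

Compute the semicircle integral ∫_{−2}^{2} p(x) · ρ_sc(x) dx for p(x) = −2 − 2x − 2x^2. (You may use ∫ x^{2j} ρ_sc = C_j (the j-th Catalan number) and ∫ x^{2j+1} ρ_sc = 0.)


Write p(x) = Σ a_i x^i, split into monomials and integrate each against ρ_sc separately.
Using ∫ x^{2j} ρ_sc = C_j = (1/(j+1)) C(2j, j) (Catalan numbers) and ∫ x^{2j+1} ρ_sc = 0 (odd monomials vanish by symmetry):
  i = 0 (even): a_0 · C_{0} = -2 · 1 = -2
  i = 1 (odd): ∫ x^1 ρ_sc = 0 (vanishes)
  i = 2 (even): a_2 · C_{1} = -2 · 1 = -2

Summing the contributions: ∫_{−2}^{2} p(x) ρ_sc(x) dx = (-2) + (-2) = -4.


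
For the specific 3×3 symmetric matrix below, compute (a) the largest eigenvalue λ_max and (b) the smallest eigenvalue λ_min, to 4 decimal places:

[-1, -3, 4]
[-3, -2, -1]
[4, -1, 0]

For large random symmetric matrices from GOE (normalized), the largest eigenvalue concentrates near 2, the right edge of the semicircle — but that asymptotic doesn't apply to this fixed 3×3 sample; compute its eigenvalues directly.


Since M is real symmetric, all three eigenvalues are real; they are the roots of det(λI − M) = λ³ − (tr M) λ² + s λ − det M, where s is the sum of the principal 2×2 minors.
tr M = -1 + (-2) + 0 = -3.
s = ((-1)·(-2) − (-3)²) + ((-1)·0 − 4²) + ((-2)·0 − (-1)²) = -7 + (-16) + (-1) = -24.
det M (expand along row 1) = (-1)·(-1) − (-3)·4 + 4·11 = 57.
Characteristic polynomial: λ³ + 3λ² − 24λ − 57 = 0.
Substitute λ = y + (tr M)/3 = y − 1.000000 to remove the quadratic term: y³ + p·y + q = 0 with p = s − (tr M)²/3 = -27.000000 and q = −2(tr M)³/27 + (tr M)·s/3 − det M = -31.000000.
Three real roots ⇒ use the trigonometric (Viète) form: r = 2√(−p/3) = 6.000000, φ = arccos(3q/(p·r)) = arccos(0.574074) = 0.959323 rad.
y_k = r·cos(φ/3 − 2πk/3) for k = 0, 1, 2 gives y = 5.695838, -1.214496, -4.481342.
λ_k = y_k − 1.000000 gives λ = 4.6958, -2.2145, -5.4813 (check: the sum is -3.0000 = tr M).

Hence λ_max = 4.6958 and λ_min = -5.4813.


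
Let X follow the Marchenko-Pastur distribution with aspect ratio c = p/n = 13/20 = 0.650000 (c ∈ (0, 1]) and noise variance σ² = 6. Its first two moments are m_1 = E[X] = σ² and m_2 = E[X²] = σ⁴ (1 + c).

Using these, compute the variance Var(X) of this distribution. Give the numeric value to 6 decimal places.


m_1 = E[X] = σ² = 6, so m_1² = 36.
m_2 = E[X²] = σ⁴ (1 + c) = 36 · (1 + 0.650000) = 36 · 1.650000 = 59.400000.
(Note m_2 − m_1² simplifies to c · σ⁴ = 0.650000 · 36.)

Var(X) = m_2 − m_1² = 59.400000 − 36 = 23.400000.


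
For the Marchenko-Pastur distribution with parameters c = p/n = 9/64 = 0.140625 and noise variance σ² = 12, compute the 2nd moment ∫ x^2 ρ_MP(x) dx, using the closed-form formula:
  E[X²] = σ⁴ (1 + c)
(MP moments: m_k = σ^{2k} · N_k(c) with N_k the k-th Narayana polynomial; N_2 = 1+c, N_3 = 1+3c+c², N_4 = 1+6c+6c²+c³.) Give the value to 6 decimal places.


E[X²] = σ⁴ (1 + c) (second MP moment). With σ² = 12 (so σ⁴ = 144) and c = 9/64 = 0.140625: E[X²] = 144 · (1 + 0.140625) = 144 · 1.140625.

So E[X^2] = 164.250000.


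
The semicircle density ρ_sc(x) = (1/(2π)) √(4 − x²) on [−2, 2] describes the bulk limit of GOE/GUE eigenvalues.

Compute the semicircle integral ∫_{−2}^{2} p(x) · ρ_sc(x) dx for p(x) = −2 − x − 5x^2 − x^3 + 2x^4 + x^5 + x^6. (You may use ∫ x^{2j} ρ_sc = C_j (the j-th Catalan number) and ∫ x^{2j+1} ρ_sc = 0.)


Write p(x) = Σ a_i x^i, split into monomials and integrate each against ρ_sc separately.
Using ∫ x^{2j} ρ_sc = C_j = (1/(j+1)) C(2j, j) (Catalan numbers) and ∫ x^{2j+1} ρ_sc = 0 (odd monomials vanish by symmetry):
  i = 0 (even): a_0 · C_{0} = -2 · 1 = -2
  i = 1 (odd): ∫ x^1 ρ_sc = 0 (vanishes)
  i = 2 (even): a_2 · C_{1} = -5 · 1 = -5
  i = 3 (odd): ∫ x^3 ρ_sc = 0 (vanishes)
  i = 4 (even): a_4 · C_{2} = 2 · 2 = 4
  i = 5 (odd): ∫ x^5 ρ_sc = 0 (vanishes)
  i = 6 (even): a_6 · C_{3} = 1 · 5 = 5

Summing the contributions: ∫_{−2}^{2} p(x) ρ_sc(x) dx = (-2) + (-5) + 4 + 5 = 2.


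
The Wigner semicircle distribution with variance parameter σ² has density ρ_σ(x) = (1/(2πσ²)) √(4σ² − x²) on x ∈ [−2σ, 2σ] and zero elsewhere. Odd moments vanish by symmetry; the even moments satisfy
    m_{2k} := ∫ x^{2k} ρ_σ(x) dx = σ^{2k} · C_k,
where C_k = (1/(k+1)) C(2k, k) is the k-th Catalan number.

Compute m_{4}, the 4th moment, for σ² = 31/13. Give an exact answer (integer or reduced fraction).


By the scaled semicircle moment identity, m_{2k} = σ^{2k} · C_k with k = 2.
C_2 = (1/(k+1)) · C(2k, k) = (1/3) · C(4, 2) = (1/3) · 6 = 2.
σ^{2k} = (σ²)^k = (31/13)^2 = 961/169.

Therefore m_{4} = σ^{4} · C_2 = (961/169) · 2 = 1922/169.


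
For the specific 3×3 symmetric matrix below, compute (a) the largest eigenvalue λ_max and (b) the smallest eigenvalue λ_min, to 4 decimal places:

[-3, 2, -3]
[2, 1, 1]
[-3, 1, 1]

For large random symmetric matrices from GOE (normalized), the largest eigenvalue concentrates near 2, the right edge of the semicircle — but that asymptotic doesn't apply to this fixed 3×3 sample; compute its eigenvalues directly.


Since M is real symmetric, all three eigenvalues are real; they are the roots of det(λI − M) = λ³ − (tr M) λ² + s λ − det M, where s is the sum of the principal 2×2 minors.
tr M = -3 + 1 + 1 = -1.
s = ((-3)·1 − 2²) + ((-3)·1 − (-3)²) + (1·1 − 1²) = -7 + (-12) + 0 = -19.
det M (expand along row 1) = (-3)·0 − 2·5 + (-3)·5 = -25.
Characteristic polynomial: λ³ + λ² − 19λ + 25 = 0.
Substitute λ = y + (tr M)/3 = y − 0.333333 to remove the quadratic term: y³ + p·y + q = 0 with p = s − (tr M)²/3 = -19.333333 and q = −2(tr M)³/27 + (tr M)·s/3 − det M = 31.407407.
Three real roots ⇒ use the trigonometric (Viète) form: r = 2√(−p/3) = 5.077182, φ = arccos(3q/(p·r)) = arccos(-0.959895) = 2.857425 rad.
y_k = r·cos(φ/3 − 2πk/3) for k = 0, 1, 2 gives y = 2.943081, 2.111341, -5.054422.
λ_k = y_k − 0.333333 gives λ = 2.6097, 1.7780, -5.3878 (check: the sum is -1.0000 = tr M).

Hence λ_max = 2.6097 and λ_min = -5.3878.


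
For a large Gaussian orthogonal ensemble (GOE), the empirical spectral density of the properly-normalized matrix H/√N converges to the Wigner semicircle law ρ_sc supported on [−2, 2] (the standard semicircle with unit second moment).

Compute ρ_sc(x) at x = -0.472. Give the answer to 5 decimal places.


ρ_sc(x) = (1/(2π)) √(4 − x²). With x = -0.472:
  4 − x² = 4 − (-0.472)² = 4 − 0.222784 = 3.777216.
  √(4 − x²) = 1.943506.
  1/(2π) = 0.159155.
  ρ_sc(-0.472) = 0.159155 · 1.943506 = 0.309319.

Rounded to 5 decimal places: ρ_sc(-0.472) ≈ 0.30932.


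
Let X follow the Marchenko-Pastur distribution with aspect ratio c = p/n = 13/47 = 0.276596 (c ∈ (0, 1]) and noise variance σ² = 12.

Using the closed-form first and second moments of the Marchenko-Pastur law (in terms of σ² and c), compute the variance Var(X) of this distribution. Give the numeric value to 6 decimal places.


Recall the MP moments m_1 = E[X] = σ² and m_2 = E[X²] = σ⁴ (1 + c).
m_1 = E[X] = σ² = 12, so m_1² = 144.
m_2 = E[X²] = σ⁴ (1 + c) = 144 · (1 + 0.276596) = 144 · 1.276596 = 183.829787.
(Note m_2 − m_1² simplifies to c · σ⁴ = 0.276596 · 144.)

Var(X) = m_2 − m_1² = 183.829787 − 144 = 39.829787.


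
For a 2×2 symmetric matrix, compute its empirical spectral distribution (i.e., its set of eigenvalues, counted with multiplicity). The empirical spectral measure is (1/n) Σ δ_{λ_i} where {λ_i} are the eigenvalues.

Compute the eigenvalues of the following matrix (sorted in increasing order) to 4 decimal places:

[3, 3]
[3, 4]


Since M is real symmetric, both eigenvalues are real; they are the roots of det(λI − M) = λ² − (tr M) λ + det M.
tr M = 3 + 4 = 7.
det M = 3·4 − 3² = 12 − 9 = 3.
Characteristic polynomial: λ² − 7λ + 3 = 0.
Discriminant Δ = (tr M)² − 4·det M = 49 − 12 = 37; √Δ = 6.082763.
λ = (tr M ± √Δ)/2 = (7 ± 6.082763)/2, giving (tr M − √Δ)/2 = 0.4586 and (tr M + √Δ)/2 = 6.5414.

Eigenvalues sorted in increasing order: [0.4586, 6.5414].


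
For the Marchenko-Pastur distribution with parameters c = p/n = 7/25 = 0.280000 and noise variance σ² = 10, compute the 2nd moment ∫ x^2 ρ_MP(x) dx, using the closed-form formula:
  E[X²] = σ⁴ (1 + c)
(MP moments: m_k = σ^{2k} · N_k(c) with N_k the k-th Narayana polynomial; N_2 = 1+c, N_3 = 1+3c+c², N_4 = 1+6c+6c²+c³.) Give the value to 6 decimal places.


E[X²] = σ⁴ (1 + c) (second MP moment). With σ² = 10 (so σ⁴ = 100) and c = 7/25 = 0.280000: E[X²] = 100 · (1 + 0.280000) = 100 · 1.280000.

So E[X^2] = 128.000000.


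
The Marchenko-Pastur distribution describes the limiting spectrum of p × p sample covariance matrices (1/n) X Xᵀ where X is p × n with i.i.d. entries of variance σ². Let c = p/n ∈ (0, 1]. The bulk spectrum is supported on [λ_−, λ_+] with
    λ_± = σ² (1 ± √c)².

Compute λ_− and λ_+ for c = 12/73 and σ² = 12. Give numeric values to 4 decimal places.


c = 12/73 = 0.164384; √c = 0.405442.
λ_− = σ² (1 − √c)² = 12 · (1 − 0.405442)² = 12 · (0.594558)² = 4.241984.
λ_+ = σ² (1 + √c)² = 12 · (1 + 0.405442)² = 12 · (1.405442)² = 23.703221.

Rounded to 4 decimal places: λ_− ≈ 4.2420, λ_+ ≈ 23.7032.


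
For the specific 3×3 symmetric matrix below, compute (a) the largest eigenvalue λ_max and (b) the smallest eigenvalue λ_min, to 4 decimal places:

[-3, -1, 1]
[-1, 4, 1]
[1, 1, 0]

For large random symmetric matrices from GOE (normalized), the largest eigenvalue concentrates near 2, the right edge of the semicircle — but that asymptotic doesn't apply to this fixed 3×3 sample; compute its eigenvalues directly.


Since M is real symmetric, all three eigenvalues are real; they are the roots of det(λI − M) = λ³ − (tr M) λ² + s λ − det M, where s is the sum of the principal 2×2 minors.
tr M = -3 + 4 + 0 = 1.
s = ((-3)·4 − (-1)²) + ((-3)·0 − 1²) + (4·0 − 1²) = -13 + (-1) + (-1) = -15.
det M (expand along row 1) = (-3)·(-1) − (-1)·(-1) + 1·(-5) = -3.
Characteristic polynomial: λ³ − λ² − 15λ + 3 = 0.
Substitute λ = y + (tr M)/3 = y + 0.333333 to remove the quadratic term: y³ + p·y + q = 0 with p = s − (tr M)²/3 = -15.333333 and q = −2(tr M)³/27 + (tr M)·s/3 − det M = -2.074074.
Three real roots ⇒ use the trigonometric (Viète) form: r = 2√(−p/3) = 4.521553, φ = arccos(3q/(p·r)) = arccos(0.089747) = 1.480928 rad.
y_k = r·cos(φ/3 − 2πk/3) for k = 0, 1, 2 gives y = 3.981737, -0.135428, -3.846309.
λ_k = y_k + 0.333333 gives λ = 4.3151, 0.1979, -3.5130 (check: the sum is 1.0000 = tr M).

Hence λ_max = 4.3151 and λ_min = -3.5130.


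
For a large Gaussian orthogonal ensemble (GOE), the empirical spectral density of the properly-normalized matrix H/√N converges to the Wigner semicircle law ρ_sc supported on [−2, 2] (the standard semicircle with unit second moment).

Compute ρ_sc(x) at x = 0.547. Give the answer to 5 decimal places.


ρ_sc(x) = (1/(2π)) √(4 − x²). With x = 0.547:
  4 − x² = 4 − (0.547)² = 4 − 0.299209 = 3.700791.
  √(4 − x²) = 1.923744.
  1/(2π) = 0.159155.
  ρ_sc(0.547) = 0.159155 · 1.923744 = 0.306173.

Rounded to 5 decimal places: ρ_sc(0.547) ≈ 0.30617.


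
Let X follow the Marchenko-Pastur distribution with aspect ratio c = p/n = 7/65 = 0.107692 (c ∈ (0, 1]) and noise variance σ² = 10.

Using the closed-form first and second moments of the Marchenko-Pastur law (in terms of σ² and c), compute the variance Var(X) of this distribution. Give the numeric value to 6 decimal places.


Recall the MP moments m_1 = E[X] = σ² and m_2 = E[X²] = σ⁴ (1 + c).
m_1 = E[X] = σ² = 10, so m_1² = 100.
m_2 = E[X²] = σ⁴ (1 + c) = 100 · (1 + 0.107692) = 100 · 1.107692 = 110.769231.
(Note m_2 − m_1² simplifies to c · σ⁴ = 0.107692 · 100.)

Var(X) = m_2 − m_1² = 110.769231 − 100 = 10.769231.


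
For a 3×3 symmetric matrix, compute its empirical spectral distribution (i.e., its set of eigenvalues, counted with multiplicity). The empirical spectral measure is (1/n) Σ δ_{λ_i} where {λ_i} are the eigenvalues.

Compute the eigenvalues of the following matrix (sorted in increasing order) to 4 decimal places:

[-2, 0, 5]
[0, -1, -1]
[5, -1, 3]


Since M is real symmetric, all three eigenvalues are real; they are the roots of det(λI − M) = λ³ − (tr M) λ² + s λ − det M, where s is the sum of the principal 2×2 minors.
tr M = -2 + (-1) + 3 = 0.
s = ((-2)·(-1) − 0²) + ((-2)·3 − 5²) + ((-1)·3 − (-1)²) = 2 + (-31) + (-4) = -33.
det M (expand along row 1) = (-2)·(-4) − 0·5 + 5·5 = 33.
Characteristic polynomial: λ³ − 33λ − 33 = 0.
Substitute λ = y + (tr M)/3 = y + 0.000000 to remove the quadratic term: y³ + p·y + q = 0 with p = s − (tr M)²/3 = -33.000000 and q = −2(tr M)³/27 + (tr M)·s/3 − det M = -33.000000.
Three real roots ⇒ use the trigonometric (Viète) form: r = 2√(−p/3) = 6.633250, φ = arccos(3q/(p·r)) = arccos(0.452267) = 1.101491 rad.
y_k = r·cos(φ/3 − 2πk/3) for k = 0, 1, 2 gives y = 6.191139, -1.033446, -5.157692.
λ_k = y_k + 0.000000 gives λ = 6.1911, -1.0334, -5.1577 (check: the sum is 0.0000 = tr M).

Eigenvalues sorted in increasing order: [-5.1577, -1.0334, 6.1911].


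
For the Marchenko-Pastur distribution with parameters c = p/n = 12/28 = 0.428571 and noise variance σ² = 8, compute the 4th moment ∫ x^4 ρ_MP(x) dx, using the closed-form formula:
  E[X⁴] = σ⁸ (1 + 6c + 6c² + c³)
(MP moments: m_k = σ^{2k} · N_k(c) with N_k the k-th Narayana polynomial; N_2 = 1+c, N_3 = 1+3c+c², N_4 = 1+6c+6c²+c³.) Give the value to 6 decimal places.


E[X⁴] = σ⁸ (1 + 6c + 6c² + c³) (fourth MP moment). With σ² = 8 (so σ⁸ = 4096) and c = 12/28 = 0.428571: E[X⁴] = 4096 · (1 + 6·0.428571 + 6·(0.428571)² + (0.428571)³) = 4096 · 4.752187.

So E[X^4] = 19464.956268.


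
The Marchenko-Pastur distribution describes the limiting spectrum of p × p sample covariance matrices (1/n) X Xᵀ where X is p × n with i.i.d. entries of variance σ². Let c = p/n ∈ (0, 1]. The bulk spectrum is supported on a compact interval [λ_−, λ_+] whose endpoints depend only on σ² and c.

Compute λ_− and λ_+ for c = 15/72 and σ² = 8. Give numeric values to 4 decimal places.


c = 15/72 = 0.208333; √c = 0.456435.
λ_− = σ² (1 − √c)² = 8 · (1 − 0.456435)² = 8 · (0.543565)² = 2.363699.
λ_+ = σ² (1 + √c)² = 8 · (1 + 0.456435)² = 8 · (1.456435)² = 16.969634.

Rounded to 4 decimal places: λ_− ≈ 2.3637, λ_+ ≈ 16.9696.


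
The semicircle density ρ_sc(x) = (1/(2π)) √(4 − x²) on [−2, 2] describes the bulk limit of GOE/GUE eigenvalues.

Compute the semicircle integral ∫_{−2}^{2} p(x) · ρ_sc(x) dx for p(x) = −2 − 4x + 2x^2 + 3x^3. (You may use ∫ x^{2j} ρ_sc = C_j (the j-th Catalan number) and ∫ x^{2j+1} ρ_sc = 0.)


Write p(x) = Σ a_i x^i, split into monomials and integrate each against ρ_sc separately.
Using ∫ x^{2j} ρ_sc = C_j = (1/(j+1)) C(2j, j) (Catalan numbers) and ∫ x^{2j+1} ρ_sc = 0 (odd monomials vanish by symmetry):
  i = 0 (even): a_0 · C_{0} = -2 · 1 = -2
  i = 1 (odd): ∫ x^1 ρ_sc = 0 (vanishes)
  i = 2 (even): a_2 · C_{1} = 2 · 1 = 2
  i = 3 (odd): ∫ x^3 ρ_sc = 0 (vanishes)

Summing the contributions: ∫_{−2}^{2} p(x) ρ_sc(x) dx = (-2) + 2 = 0.


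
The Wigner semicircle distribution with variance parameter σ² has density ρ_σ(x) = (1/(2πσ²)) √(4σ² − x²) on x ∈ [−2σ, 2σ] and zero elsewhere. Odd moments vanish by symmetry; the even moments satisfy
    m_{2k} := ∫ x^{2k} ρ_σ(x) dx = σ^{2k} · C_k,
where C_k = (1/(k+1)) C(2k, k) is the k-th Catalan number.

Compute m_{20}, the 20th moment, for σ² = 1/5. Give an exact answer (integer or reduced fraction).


By the scaled semicircle moment identity, m_{2k} = σ^{2k} · C_k with k = 10.
C_10 = (1/(k+1)) · C(2k, k) = (1/11) · C(20, 10) = (1/11) · 184756 = 16796.
σ^{2k} = (σ²)^k = (1/5)^10 = 1/9765625.

Therefore m_{20} = σ^{20} · C_10 = (1/9765625) · 16796 = 16796/9765625.


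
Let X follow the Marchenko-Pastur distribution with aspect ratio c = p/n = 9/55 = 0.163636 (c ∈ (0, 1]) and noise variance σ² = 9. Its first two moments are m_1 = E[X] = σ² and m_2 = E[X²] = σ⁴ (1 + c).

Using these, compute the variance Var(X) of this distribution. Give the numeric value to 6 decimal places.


m_1 = E[X] = σ² = 9, so m_1² = 81.
m_2 = E[X²] = σ⁴ (1 + c) = 81 · (1 + 0.163636) = 81 · 1.163636 = 94.254545.
(Note m_2 − m_1² simplifies to c · σ⁴ = 0.163636 · 81.)

Var(X) = m_2 − m_1² = 94.254545 − 81 = 13.254545.


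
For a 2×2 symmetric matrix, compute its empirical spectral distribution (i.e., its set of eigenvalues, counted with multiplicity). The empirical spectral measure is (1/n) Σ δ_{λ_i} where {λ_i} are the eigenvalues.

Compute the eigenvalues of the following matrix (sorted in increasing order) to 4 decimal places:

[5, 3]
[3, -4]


Since M is real symmetric, both eigenvalues are real; they are the roots of det(λI − M) = λ² − (tr M) λ + det M.
tr M = 5 + (-4) = 1.
det M = 5·(-4) − 3² = -20 − 9 = -29.
Characteristic polynomial: λ² − λ − 29 = 0.
Discriminant Δ = (tr M)² − 4·det M = 1 − (-116) = 117; √Δ = 10.816654.
λ = (tr M ± √Δ)/2 = (1 ± 10.816654)/2, giving (tr M − √Δ)/2 = -4.9083 and (tr M + √Δ)/2 = 5.9083.

Eigenvalues sorted in increasing order: [-4.9083, 5.9083].


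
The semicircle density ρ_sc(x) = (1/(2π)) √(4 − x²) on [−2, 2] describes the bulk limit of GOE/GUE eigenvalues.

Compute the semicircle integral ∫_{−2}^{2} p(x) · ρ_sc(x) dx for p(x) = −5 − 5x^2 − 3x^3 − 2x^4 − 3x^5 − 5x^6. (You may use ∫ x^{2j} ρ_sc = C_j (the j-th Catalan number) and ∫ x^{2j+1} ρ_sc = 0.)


Write p(x) = Σ a_i x^i, split into monomials and integrate each against ρ_sc separately.
Using ∫ x^{2j} ρ_sc = C_j = (1/(j+1)) C(2j, j) (Catalan numbers) and ∫ x^{2j+1} ρ_sc = 0 (odd monomials vanish by symmetry):
  i = 0 (even): a_0 · C_{0} = -5 · 1 = -5
  i = 2 (even): a_2 · C_{1} = -5 · 1 = -5
  i = 3 (odd): ∫ x^3 ρ_sc = 0 (vanishes)
  i = 4 (even): a_4 · C_{2} = -2 · 2 = -4
  i = 5 (odd): ∫ x^5 ρ_sc = 0 (vanishes)
  i = 6 (even): a_6 · C_{3} = -5 · 5 = -25

Summing the contributions: ∫_{−2}^{2} p(x) ρ_sc(x) dx = (-5) + (-5) + (-4) + (-25) = -39.


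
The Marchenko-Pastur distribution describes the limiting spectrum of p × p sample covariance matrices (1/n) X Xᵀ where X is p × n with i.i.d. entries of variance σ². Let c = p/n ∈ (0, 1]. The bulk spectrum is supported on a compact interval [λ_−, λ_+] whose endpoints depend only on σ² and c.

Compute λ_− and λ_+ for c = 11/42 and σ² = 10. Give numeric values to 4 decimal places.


c = 11/42 = 0.261905; √c = 0.511766.
λ_− = σ² (1 − √c)² = 10 · (1 − 0.511766)² = 10 · (0.488234)² = 2.383721.
λ_+ = σ² (1 + √c)² = 10 · (1 + 0.511766)² = 10 · (1.511766)² = 22.854374.

Rounded to 4 decimal places: λ_− ≈ 2.3837, λ_+ ≈ 22.8544.


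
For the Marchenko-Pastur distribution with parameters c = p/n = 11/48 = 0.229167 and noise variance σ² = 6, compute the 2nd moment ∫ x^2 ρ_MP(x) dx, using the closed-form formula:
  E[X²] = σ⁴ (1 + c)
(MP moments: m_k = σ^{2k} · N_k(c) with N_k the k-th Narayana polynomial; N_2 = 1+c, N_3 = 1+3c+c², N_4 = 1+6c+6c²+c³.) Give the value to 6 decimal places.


E[X²] = σ⁴ (1 + c) (second MP moment). With σ² = 6 (so σ⁴ = 36) and c = 11/48 = 0.229167: E[X²] = 36 · (1 + 0.229167) = 36 · 1.229167.

So E[X^2] = 44.250000.


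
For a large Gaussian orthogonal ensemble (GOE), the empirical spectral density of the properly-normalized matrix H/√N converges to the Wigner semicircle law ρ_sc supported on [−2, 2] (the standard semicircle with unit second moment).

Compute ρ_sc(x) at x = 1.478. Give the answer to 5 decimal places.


ρ_sc(x) = (1/(2π)) √(4 − x²). With x = 1.478:
  4 − x² = 4 − (1.478)² = 4 − 2.184484 = 1.815516.
  √(4 − x²) = 1.347411.
  1/(2π) = 0.159155.
  ρ_sc(1.478) = 0.159155 · 1.347411 = 0.214447.

Rounded to 5 decimal places: ρ_sc(1.478) ≈ 0.21445.


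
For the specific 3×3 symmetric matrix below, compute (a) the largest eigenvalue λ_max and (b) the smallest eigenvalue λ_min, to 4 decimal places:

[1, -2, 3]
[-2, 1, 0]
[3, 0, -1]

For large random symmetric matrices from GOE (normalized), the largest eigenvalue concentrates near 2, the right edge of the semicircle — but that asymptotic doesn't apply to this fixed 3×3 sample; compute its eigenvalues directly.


Since M is real symmetric, all three eigenvalues are real; they are the roots of det(λI − M) = λ³ − (tr M) λ² + s λ − det M, where s is the sum of the principal 2×2 minors.
tr M = 1 + 1 + (-1) = 1.
s = (1·1 − (-2)²) + (1·(-1) − 3²) + (1·(-1) − 0²) = -3 + (-10) + (-1) = -14.
det M (expand along row 1) = 1·(-1) − (-2)·2 + 3·(-3) = -6.
Characteristic polynomial: λ³ − λ² − 14λ + 6 = 0.
Substitute λ = y + (tr M)/3 = y + 0.333333 to remove the quadratic term: y³ + p·y + q = 0 with p = s − (tr M)²/3 = -14.333333 and q = −2(tr M)³/27 + (tr M)·s/3 − det M = 1.259259.
Three real roots ⇒ use the trigonometric (Viète) form: r = 2√(−p/3) = 4.371626, φ = arccos(3q/(p·r)) = arccos(-0.060290) = 1.631123 rad.
y_k = r·cos(φ/3 − 2πk/3) for k = 0, 1, 2 gives y = 3.741222, 0.087903, -3.829125.
λ_k = y_k + 0.333333 gives λ = 4.0746, 0.4212, -3.4958 (check: the sum is 1.0000 = tr M).

Hence λ_max = 4.0746 and λ_min = -3.4958.


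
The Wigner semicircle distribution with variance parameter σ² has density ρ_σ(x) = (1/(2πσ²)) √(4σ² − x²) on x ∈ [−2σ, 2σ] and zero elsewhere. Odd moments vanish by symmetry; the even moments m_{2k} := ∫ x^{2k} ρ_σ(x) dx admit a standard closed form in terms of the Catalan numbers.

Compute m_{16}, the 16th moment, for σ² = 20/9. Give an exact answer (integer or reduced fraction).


By the scaled semicircle moment identity, m_{2k} = σ^{2k} · C_k with k = 8.
C_8 = (1/(k+1)) · C(2k, k) = (1/9) · C(16, 8) = (1/9) · 12870 = 1430.
σ^{2k} = (σ²)^k = (20/9)^8 = 25600000000/43046721.

Therefore m_{16} = σ^{16} · C_8 = (25600000000/43046721) · 1430 = 36608000000000/43046721.


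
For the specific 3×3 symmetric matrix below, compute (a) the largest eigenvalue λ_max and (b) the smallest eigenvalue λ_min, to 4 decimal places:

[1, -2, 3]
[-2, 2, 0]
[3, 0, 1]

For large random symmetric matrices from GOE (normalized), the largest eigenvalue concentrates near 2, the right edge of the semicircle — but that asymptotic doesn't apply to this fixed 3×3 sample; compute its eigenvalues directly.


Since M is real symmetric, all three eigenvalues are real; they are the roots of det(λI − M) = λ³ − (tr M) λ² + s λ − det M, where s is the sum of the principal 2×2 minors.
tr M = 1 + 2 + 1 = 4.
s = (1·2 − (-2)²) + (1·1 − 3²) + (2·1 − 0²) = -2 + (-8) + 2 = -8.
det M (expand along row 1) = 1·2 − (-2)·(-2) + 3·(-6) = -20.
Characteristic polynomial: λ³ − 4λ² − 8λ + 20 = 0.
Substitute λ = y + (tr M)/3 = y + 1.333333 to remove the quadratic term: y³ + p·y + q = 0 with p = s − (tr M)²/3 = -13.333333 and q = −2(tr M)³/27 + (tr M)·s/3 − det M = 4.592593.
Three real roots ⇒ use the trigonometric (Viète) form: r = 2√(−p/3) = 4.216370, φ = arccos(3q/(p·r)) = arccos(-0.245077) = 1.818395 rad.
y_k = r·cos(φ/3 − 2πk/3) for k = 0, 1, 2 gives y = 3.465257, 0.347594, -3.812852.
λ_k = y_k + 1.333333 gives λ = 4.7986, 1.6809, -2.4795 (check: the sum is 4.0000 = tr M).

Hence λ_max = 4.7986 and λ_min = -2.4795.


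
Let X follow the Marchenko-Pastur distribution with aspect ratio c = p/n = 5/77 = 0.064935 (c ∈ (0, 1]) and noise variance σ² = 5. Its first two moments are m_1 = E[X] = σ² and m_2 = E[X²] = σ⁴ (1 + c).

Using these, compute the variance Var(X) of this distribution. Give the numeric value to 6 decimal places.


m_1 = E[X] = σ² = 5, so m_1² = 25.
m_2 = E[X²] = σ⁴ (1 + c) = 25 · (1 + 0.064935) = 25 · 1.064935 = 26.623377.
(Note m_2 − m_1² simplifies to c · σ⁴ = 0.064935 · 25.)

Var(X) = m_2 − m_1² = 26.623377 − 25 = 1.623377.


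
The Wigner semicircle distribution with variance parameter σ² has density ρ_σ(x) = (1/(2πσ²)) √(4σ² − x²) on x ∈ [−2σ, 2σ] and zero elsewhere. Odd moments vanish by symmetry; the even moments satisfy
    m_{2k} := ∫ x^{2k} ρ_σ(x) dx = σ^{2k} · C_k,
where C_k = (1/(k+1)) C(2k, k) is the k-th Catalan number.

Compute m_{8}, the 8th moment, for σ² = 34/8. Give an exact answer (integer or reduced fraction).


By the scaled semicircle moment identity, m_{2k} = σ^{2k} · C_k with k = 4.
C_4 = (1/(k+1)) · C(2k, k) = (1/5) · C(8, 4) = (1/5) · 70 = 14.
σ^{2k} = (σ²)^k = (34/8)^4 = 83521/256.

Therefore m_{8} = σ^{8} · C_4 = (83521/256) · 14 = 584647/128.


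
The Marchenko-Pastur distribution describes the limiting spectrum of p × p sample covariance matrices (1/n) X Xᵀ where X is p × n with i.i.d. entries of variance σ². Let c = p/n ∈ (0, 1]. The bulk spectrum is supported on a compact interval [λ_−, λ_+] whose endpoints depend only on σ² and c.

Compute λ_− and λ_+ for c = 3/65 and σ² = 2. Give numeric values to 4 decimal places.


c = 3/65 = 0.046154; √c = 0.214834.
λ_− = σ² (1 − √c)² = 2 · (1 − 0.214834)² = 2 · (0.785166)² = 1.232970.
λ_+ = σ² (1 + √c)² = 2 · (1 + 0.214834)² = 2 · (1.214834)² = 2.951646.

Rounded to 4 decimal places: λ_− ≈ 1.2330, λ_+ ≈ 2.9516.


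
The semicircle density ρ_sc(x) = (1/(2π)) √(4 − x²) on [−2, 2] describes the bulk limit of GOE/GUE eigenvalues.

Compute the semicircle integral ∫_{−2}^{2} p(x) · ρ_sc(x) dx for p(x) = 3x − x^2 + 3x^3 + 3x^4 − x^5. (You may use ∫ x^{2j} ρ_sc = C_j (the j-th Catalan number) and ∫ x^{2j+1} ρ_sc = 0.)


Write p(x) = Σ a_i x^i, split into monomials and integrate each against ρ_sc separately.
Using ∫ x^{2j} ρ_sc = C_j = (1/(j+1)) C(2j, j) (Catalan numbers) and ∫ x^{2j+1} ρ_sc = 0 (odd monomials vanish by symmetry):
  i = 1 (odd): ∫ x^1 ρ_sc = 0 (vanishes)
  i = 2 (even): a_2 · C_{1} = -1 · 1 = -1
  i = 3 (odd): ∫ x^3 ρ_sc = 0 (vanishes)
  i = 4 (even): a_4 · C_{2} = 3 · 2 = 6
  i = 5 (odd): ∫ x^5 ρ_sc = 0 (vanishes)

Summing the contributions: ∫_{−2}^{2} p(x) ρ_sc(x) dx = (-1) + 6 = 5.


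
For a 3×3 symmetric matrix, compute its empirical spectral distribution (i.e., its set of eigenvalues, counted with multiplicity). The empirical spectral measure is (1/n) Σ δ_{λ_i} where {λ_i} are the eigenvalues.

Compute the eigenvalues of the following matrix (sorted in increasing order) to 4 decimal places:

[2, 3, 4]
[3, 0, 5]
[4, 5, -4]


Since M is real symmetric, all three eigenvalues are real; they are the roots of det(λI − M) = λ³ − (tr M) λ² + s λ − det M, where s is the sum of the principal 2×2 minors.
tr M = 2 + 0 + (-4) = -2.
s = (2·0 − 3²) + (2·(-4) − 4²) + (0·(-4) − 5²) = -9 + (-24) + (-25) = -58.
det M (expand along row 1) = 2·(-25) − 3·(-32) + 4·15 = 106.
Characteristic polynomial: λ³ + 2λ² − 58λ − 106 = 0.
Substitute λ = y + (tr M)/3 = y − 0.666667 to remove the quadratic term: y³ + p·y + q = 0 with p = s − (tr M)²/3 = -59.333333 and q = −2(tr M)³/27 + (tr M)·s/3 − det M = -66.740741.
Three real roots ⇒ use the trigonometric (Viète) form: r = 2√(−p/3) = 8.894443, φ = arccos(3q/(p·r)) = arccos(0.379398) = 1.181651 rad.
y_k = r·cos(φ/3 − 2πk/3) for k = 0, 1, 2 gives y = 8.213356, -1.150511, -7.062845.
λ_k = y_k − 0.666667 gives λ = 7.5467, -1.8172, -7.7295 (check: the sum is -2.0000 = tr M).

Eigenvalues sorted in increasing order: [-7.7295, -1.8172, 7.5467].


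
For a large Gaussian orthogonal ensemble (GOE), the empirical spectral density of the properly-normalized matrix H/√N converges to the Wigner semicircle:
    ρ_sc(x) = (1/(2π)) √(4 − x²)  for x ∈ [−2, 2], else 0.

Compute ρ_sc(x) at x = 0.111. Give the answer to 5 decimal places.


ρ_sc(x) = (1/(2π)) √(4 − x²). With x = 0.111:
  4 − x² = 4 − (0.111)² = 4 − 0.012321 = 3.987679.
  √(4 − x²) = 1.996917.
  1/(2π) = 0.159155.
  ρ_sc(0.111) = 0.159155 · 1.996917 = 0.317819.

Rounded to 5 decimal places: ρ_sc(0.111) ≈ 0.31782.


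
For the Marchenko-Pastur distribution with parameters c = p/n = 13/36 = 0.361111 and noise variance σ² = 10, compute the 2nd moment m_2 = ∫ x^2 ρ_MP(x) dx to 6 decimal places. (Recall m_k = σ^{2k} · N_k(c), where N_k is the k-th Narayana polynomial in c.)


E[X²] = σ⁴ (1 + c) (second MP moment). With σ² = 10 (so σ⁴ = 100) and c = 13/36 = 0.361111: E[X²] = 100 · (1 + 0.361111) = 100 · 1.361111.

So E[X^2] = 136.111111.


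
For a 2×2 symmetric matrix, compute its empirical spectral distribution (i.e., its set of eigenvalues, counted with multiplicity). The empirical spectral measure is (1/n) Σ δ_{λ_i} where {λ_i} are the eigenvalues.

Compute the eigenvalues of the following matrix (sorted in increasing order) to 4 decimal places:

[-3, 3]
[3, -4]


Since M is real symmetric, both eigenvalues are real; they are the roots of det(λI − M) = λ² − (tr M) λ + det M.
tr M = -3 + (-4) = -7.
det M = (-3)·(-4) − 3² = 12 − 9 = 3.
Characteristic polynomial: λ² + 7λ + 3 = 0.
Discriminant Δ = (tr M)² − 4·det M = 49 − 12 = 37; √Δ = 6.082763.
λ = (tr M ± √Δ)/2 = (-7 ± 6.082763)/2, giving (tr M − √Δ)/2 = -6.5414 and (tr M + √Δ)/2 = -0.4586.

Eigenvalues sorted in increasing order: [-6.5414, -0.4586].


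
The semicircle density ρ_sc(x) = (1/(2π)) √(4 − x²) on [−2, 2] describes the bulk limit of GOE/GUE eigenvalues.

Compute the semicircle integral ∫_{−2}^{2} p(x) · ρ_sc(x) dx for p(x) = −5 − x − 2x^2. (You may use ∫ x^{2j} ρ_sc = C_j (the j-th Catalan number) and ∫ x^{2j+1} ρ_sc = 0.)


Write p(x) = Σ a_i x^i, split into monomials and integrate each against ρ_sc separately.
Using ∫ x^{2j} ρ_sc = C_j = (1/(j+1)) C(2j, j) (Catalan numbers) and ∫ x^{2j+1} ρ_sc = 0 (odd monomials vanish by symmetry):
  i = 0 (even): a_0 · C_{0} = -5 · 1 = -5
  i = 1 (odd): ∫ x^1 ρ_sc = 0 (vanishes)
  i = 2 (even): a_2 · C_{1} = -2 · 1 = -2

Summing the contributions: ∫_{−2}^{2} p(x) ρ_sc(x) dx = (-5) + (-2) = -7.


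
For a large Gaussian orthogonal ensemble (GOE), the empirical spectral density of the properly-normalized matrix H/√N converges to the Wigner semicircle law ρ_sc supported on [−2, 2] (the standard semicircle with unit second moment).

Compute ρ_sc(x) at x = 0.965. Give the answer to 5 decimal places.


ρ_sc(x) = (1/(2π)) √(4 − x²). With x = 0.965:
  4 − x² = 4 − (0.965)² = 4 − 0.931225 = 3.068775.
  √(4 − x²) = 1.751792.
  1/(2π) = 0.159155.
  ρ_sc(0.965) = 0.159155 · 1.751792 = 0.278806.

Rounded to 5 decimal places: ρ_sc(0.965) ≈ 0.27881.
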